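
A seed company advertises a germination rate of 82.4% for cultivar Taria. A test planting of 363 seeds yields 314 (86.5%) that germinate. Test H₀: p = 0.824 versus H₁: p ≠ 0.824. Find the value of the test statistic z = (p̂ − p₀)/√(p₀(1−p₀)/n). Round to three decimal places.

z = 2.052

p̂ = 314/363 = 0.86501.
Standard error under H₀: √(0.824×0.176/363) = 0.01999.
z = (0.86501 − 0.824)/0.01999 = 0.04101/0.01999 = 2.052.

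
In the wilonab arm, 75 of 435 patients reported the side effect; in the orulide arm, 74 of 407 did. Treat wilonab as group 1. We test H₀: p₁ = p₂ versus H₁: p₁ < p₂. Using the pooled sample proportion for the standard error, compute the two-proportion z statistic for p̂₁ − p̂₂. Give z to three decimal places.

z = -0.357

p̂₁ = 75/435 ≈ 0.172414, p̂₂ = 74/407 ≈ 0.181818.
Pooled p̂ = (75+74)/(435+407) = 149/842 = 0.176960.
SE = √(p̂(1−p̂)(1/n₁+1/n₂)) = √(0.176960·0.823040·0.00475585) = √(0.000692666) = 0.026319.
z = (0.172414 − 0.181818)/0.026319 = -0.009404/0.026319 = -0.357.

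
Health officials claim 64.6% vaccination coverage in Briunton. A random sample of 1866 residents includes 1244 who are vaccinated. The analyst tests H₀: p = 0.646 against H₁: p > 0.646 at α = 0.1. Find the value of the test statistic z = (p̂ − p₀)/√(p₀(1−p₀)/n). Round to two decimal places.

z = 1.87

p̂ = 1244/1866 = 0.66667.
Standard error under H₀: √(0.646×0.354/1866) = 0.01107.
z = (0.66667 − 0.646)/0.01107 = 0.02067/0.01107 = 1.87.
p-value = P(Z > 1.867) ≈ 0.0310. With α = 0.1, reject H₀.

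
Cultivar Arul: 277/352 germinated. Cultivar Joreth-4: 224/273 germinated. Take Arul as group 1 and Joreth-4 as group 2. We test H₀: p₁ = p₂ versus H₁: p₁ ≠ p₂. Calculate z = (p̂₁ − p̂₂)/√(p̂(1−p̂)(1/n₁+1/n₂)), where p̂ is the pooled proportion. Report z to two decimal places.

p̂₁ = 277/352 = 0.7869, p̂₂ = 224/273 = 0.8205.
Pooled p̂ = (277+224)/(352+273) = 501/625 = 0.8016.
SE = √(0.159037 × 0.00650391) = 0.0322.
z = (0.7869 − 0.8205)/0.0322 = -0.0336/0.0322 = -1.04.
Two-sided p-value ≈ 2·Φ(−1.044) = 0.2964.

z = -1.04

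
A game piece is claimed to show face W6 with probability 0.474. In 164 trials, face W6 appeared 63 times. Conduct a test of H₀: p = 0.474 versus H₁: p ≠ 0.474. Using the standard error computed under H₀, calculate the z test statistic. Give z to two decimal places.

p̂ = 63/164 = 0.38415.
Under H₀, SE = √(0.474·0.526/164) = √(0.00152027) = 0.03899.
z = (0.38415 − 0.474)/0.03899 = -0.08985/0.03899 = -2.30.

z = -2.30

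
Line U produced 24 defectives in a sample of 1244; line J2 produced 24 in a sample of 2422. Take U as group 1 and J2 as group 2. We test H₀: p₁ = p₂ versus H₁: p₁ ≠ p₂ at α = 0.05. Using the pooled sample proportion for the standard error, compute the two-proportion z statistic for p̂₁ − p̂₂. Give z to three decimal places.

z = 2.366

p̂₁ = 24/1244 ≈ 0.0192926, p̂₂ = 24/2422 ≈ 0.0099092.
Pooled p̂ = (24+24)/(1244+2422) = 48/3666 = 0.0130933.
SE = √(0.0129219 × 0.00121674) = 0.0039652.
z = (0.0192926 − 0.0099092)/0.0039652 = 0.0093834/0.0039652 = 2.366.
p-value = 2·P(Z > 2.366) ≈ 0.0180. With α = 0.05, reject H₀.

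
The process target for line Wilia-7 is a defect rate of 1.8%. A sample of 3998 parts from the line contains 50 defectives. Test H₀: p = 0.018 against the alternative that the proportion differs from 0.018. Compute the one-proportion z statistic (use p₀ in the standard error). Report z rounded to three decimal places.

z = -2.613

p̂ = 50/3998 ≈ 0.0125063.
SE = √(p₀(1−p₀)/n) = √(0.017676/3998) = 0.0021027.
z = (0.0125063 − 0.018)/0.0021027 = -0.0054937/0.0021027 = -2.613.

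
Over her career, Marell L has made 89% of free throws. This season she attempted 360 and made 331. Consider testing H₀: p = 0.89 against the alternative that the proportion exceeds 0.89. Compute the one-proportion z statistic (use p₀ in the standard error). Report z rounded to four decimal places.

z = 1.7855

p̂ = 331/360 ≈ 0.919444.
Under H₀, SE = √(0.89·0.11/360) = √(0.000271944) = 0.016491.
z = (0.919444 − 0.89)/0.016491 = 0.029444/0.016491 = 1.7855.
p-value = P(Z > 1.786) ≈ 0.0371.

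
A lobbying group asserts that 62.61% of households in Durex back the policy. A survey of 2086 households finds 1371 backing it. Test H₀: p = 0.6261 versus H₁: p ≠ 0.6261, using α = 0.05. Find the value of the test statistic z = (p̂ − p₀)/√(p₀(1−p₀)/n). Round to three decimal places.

z = 2.939

p̂ = 1371/2086 = 0.657239.
SE = √(p₀(1−p₀)/n) = √(0.2341/2086) = 0.010594.
z = (0.657239 − 0.6261)/0.010594 = 0.031139/0.010594 = 2.939.
p-value = 2·P(Z > 2.939) ≈ 0.0033; since p < α = 0.05, reject H₀.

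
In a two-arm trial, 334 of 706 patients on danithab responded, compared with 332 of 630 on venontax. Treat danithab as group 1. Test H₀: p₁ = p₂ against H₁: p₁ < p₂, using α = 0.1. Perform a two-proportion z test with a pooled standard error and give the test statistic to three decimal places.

p̂₁ = 334/706 ≈ 0.47309, p̂₂ = 332/630 ≈ 0.52698.
Pooled p̂ = (334+332)/(706+630) = 666/1336 = 0.49850.
SE = √(0.249998 × 0.00300373) = 0.02740.
z = (0.47309 − 0.52698)/0.02740 = -0.05389/0.02740 = -1.967.
p-value = P(Z < -1.967) ≈ 0.0246; since p < α = 0.1, reject H₀.

z = -1.967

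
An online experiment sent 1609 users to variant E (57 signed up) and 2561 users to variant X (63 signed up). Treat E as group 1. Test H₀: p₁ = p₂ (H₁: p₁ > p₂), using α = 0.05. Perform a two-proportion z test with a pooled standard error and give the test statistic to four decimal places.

p̂₁ = 57/1609 ≈ 0.0354257, p̂₂ = 63/2561 ≈ 0.0245998.
Pooled p̂ = (57+63)/(1609+2561) = 120/4170 = 0.0287770.
SE = √(0.0279489 × 0.00101198) = 0.0053182.
z = (0.0354257 − 0.0245998)/0.0053182 = 0.0108259/0.0053182 = 2.0356.
p-value = P(Z > 2.036) ≈ 0.0209; since p < α = 0.05, reject H₀.

z = 2.0356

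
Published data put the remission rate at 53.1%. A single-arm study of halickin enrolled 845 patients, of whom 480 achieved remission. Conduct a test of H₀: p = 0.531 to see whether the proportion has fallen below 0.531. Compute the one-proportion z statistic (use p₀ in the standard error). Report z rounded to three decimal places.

z = 2.158

p̂ = 480/845 ≈ 0.56805.
SE = √(p₀(1−p₀)/n) = √(0.24904/845) = 0.01717.
z = (0.56805 − 0.531)/0.01717 = 0.03705/0.01717 = 2.158.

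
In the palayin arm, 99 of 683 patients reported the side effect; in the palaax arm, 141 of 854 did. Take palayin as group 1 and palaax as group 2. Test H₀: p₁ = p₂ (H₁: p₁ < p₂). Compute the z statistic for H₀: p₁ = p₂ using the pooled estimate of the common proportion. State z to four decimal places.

p̂₁ = 99/683 = 0.144949, p̂₂ = 141/854 = 0.165105.
Pooled p̂ = (99+141)/(683+854) = 240/1537 = 0.156148.
SE = √(0.131766 × 0.00263509) = 0.018634.
z = (0.144949 − 0.165105)/0.018634 = -0.020156/0.018634 = -1.0817.
p-value = P(Z < -1.082) ≈ 0.1397.

z = -1.0817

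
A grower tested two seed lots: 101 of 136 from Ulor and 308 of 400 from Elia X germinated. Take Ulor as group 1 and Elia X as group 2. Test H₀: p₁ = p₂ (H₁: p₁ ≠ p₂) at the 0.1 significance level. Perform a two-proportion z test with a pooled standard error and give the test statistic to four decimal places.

p̂₁ = 101/136 = 0.742647, p̂₂ = 308/400 = 0.770000.
Pooled p̂ = (101+308)/(136+400) = 409/536 = 0.763060.
SE = √(0.1808 × 0.00985294) = 0.042207.
z = (0.742647 − 0.770000)/0.042207 = -0.027353/0.042207 = -0.6481.
p-value = 2·P(Z > 0.648) ≈ 0.5169. With α = 0.1, fail to reject H₀.

z = -0.6481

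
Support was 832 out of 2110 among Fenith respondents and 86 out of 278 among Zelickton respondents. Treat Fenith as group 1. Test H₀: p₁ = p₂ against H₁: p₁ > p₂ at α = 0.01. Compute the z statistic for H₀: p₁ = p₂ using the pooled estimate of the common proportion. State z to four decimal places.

z = 2.7373

p̂₁ = 832/2110 = 0.394313, p̂₂ = 86/278 = 0.309353.
Pooled p̂ = (832+86)/(2110+278) = 918/2388 = 0.384422.
SE = √(0.236642 × 0.00407106) = 0.031038.
z = (0.394313 − 0.309353)/0.031038 = 0.084960/0.031038 = 2.7373.
p-value = P(Z > 2.737) ≈ 0.0031. With α = 0.01, reject H₀.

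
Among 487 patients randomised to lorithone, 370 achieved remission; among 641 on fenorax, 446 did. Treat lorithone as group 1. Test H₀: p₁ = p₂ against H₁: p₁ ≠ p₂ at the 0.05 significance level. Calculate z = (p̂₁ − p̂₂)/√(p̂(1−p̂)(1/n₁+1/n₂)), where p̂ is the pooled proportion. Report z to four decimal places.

p̂₁ = 370/487 ≈ 0.759754, p̂₂ = 446/641 ≈ 0.695788.
Pooled p̂ = (370+446)/(487+641) = 816/1128 = 0.723404.
SE = √(p̂(1−p̂)(1/n₁+1/n₂)) = √(0.723404·0.276596·0.00361345) = √(0.000723017) = 0.026889.
z = (0.759754 − 0.695788)/0.026889 = 0.063966/0.026889 = 2.3789.
Two-sided p-value ≈ 2·Φ(−2.379) = 0.0174. With α = 0.05, reject H₀.

z = 2.3789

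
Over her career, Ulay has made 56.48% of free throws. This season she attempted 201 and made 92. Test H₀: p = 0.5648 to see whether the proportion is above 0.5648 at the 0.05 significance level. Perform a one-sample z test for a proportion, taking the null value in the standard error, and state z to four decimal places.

z = -3.0623

p̂ = 92/201 ≈ 0.457711.
SE = √(p₀(1−p₀)/n) = √(0.2458/201) = 0.034970.
z = (0.457711 − 0.5648)/0.034970 = -0.107089/0.034970 = -3.0623.
p-value = P(Z > -3.062) ≈ 0.9989, so at α = 0.05 we fail to reject H₀.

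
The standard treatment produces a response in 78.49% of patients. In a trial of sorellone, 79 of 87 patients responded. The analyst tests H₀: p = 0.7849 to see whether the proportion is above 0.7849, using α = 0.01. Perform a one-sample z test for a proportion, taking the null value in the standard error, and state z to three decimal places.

z = 2.795

p̂ = 79/87 = 0.908046.
Standard error under H₀: √(0.7849×0.2151/87) = 0.044052.
z = (0.908046 − 0.7849)/0.044052 = 0.123146/0.044052 = 2.795.
p-value = P(Z > 2.795) ≈ 0.0026; since p < α = 0.01, reject H₀.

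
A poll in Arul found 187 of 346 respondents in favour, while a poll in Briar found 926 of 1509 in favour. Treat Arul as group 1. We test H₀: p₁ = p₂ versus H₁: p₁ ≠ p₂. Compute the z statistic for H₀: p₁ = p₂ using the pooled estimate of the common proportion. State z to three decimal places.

p̂₁ = 187/346 ≈ 0.540462, p̂₂ = 926/1509 ≈ 0.613651.
Pooled p̂ = (187+926)/(346+1509) = 1113/1855 = 0.600000.
SE = √(0.24 × 0.00355286) = 0.029201.
z = (0.540462 − 0.613651)/0.029201 = -0.073189/0.029201 = -2.506.

z = -2.506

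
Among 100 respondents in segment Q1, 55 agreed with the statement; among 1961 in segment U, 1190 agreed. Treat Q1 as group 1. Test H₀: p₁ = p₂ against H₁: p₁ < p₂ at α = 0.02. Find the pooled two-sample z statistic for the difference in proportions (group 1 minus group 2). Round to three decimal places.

z = -1.134

p̂₁ = 55/100 ≈ 0.550000, p̂₂ = 1190/1961 ≈ 0.606833.
Pooled p̂ = (55+1190)/(100+1961) = 1245/2061 = 0.604076.
SE = √(p̂(1−p̂)(1/n₁+1/n₂)) = √(0.604076·0.395924·0.0105099) = √(0.00251364) = 0.050136.
z = (0.550000 − 0.606833)/0.050136 = -0.056833/0.050136 = -1.134.
p-value = P(Z < -1.134) ≈ 0.1285. With α = 0.02, fail to reject H₀.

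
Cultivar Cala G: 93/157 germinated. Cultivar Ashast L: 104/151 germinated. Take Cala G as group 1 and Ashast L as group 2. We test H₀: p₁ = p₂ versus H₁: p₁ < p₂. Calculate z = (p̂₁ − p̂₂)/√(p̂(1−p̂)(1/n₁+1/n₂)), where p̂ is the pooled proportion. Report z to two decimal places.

z = -1.76

p̂₁ = 93/157 = 0.5924, p̂₂ = 104/151 = 0.6887.
Pooled p̂ = (93+104)/(157+151) = 197/308 = 0.6396.
SE = √(p̂(1−p̂)(1/n₁+1/n₂)) = √(0.6396·0.3604·0.0129919) = √(0.00299476) = 0.0547.
z = (0.5924 − 0.6887)/0.0547 = -0.0963/0.0547 = -1.76.
p-value = P(Z < -1.761) ≈ 0.0391.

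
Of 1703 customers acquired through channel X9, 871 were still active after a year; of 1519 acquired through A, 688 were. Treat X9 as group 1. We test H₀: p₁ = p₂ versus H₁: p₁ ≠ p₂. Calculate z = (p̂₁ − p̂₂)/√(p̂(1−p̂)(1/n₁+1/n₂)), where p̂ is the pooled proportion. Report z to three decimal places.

z = 3.318

p̂₁ = 871/1703 = 0.511450, p̂₂ = 688/1519 = 0.452930.
Pooled p̂ = (871+688)/(1703+1519) = 1559/3222 = 0.483861.
SE = √(0.24974 × 0.00124553) = 0.017637.
z = (0.511450 − 0.452930)/0.017637 = 0.058520/0.017637 = 3.318.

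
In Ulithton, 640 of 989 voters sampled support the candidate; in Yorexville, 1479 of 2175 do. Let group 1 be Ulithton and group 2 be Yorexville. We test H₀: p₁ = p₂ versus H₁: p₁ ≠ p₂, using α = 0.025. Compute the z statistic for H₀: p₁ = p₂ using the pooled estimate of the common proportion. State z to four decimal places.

p̂₁ = 640/989 = 0.6471183, p̂₂ = 1479/2175 = 0.6800000.
Pooled p̂ = (640+1479)/(989+2175) = 2119/3164 = 0.6697219.
SE = √(0.221194 × 0.00147089) = 0.0180376.
z = (0.6471183 − 0.6800000)/0.0180376 = -0.0328817/0.0180376 = -1.8230.
p-value = 2·P(Z > 1.823) ≈ 0.0683, so at α = 0.025 we fail to reject H₀.

z = -1.8230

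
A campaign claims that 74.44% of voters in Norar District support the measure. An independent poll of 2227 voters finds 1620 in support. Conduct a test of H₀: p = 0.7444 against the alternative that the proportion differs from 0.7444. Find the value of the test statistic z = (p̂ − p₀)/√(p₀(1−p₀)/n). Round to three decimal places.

z = -1.835

p̂ = 1620/2227 ≈ 0.72744.
Standard error under H₀: √(0.7444×0.2556/2227) = 0.00924.
z = (0.72744 − 0.7444)/0.00924 = -0.01696/0.00924 = -1.835.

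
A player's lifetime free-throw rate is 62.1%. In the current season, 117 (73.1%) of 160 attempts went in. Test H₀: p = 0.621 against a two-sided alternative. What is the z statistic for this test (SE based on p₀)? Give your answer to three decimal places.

z = 2.875

p̂ = 117/160 = 0.73125.
SE = √(p₀(1−p₀)/n) = √(0.23536/160) = 0.03835.
z = (0.73125 − 0.621)/0.03835 = 0.11025/0.03835 = 2.875.
p-value = 2·P(Z > 2.875) ≈ 0.0040.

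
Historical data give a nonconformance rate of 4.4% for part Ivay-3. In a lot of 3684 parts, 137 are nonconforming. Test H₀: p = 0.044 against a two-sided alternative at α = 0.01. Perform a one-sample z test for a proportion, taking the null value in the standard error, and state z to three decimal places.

p̂ = 137/3684 = 0.037188.
Standard error under H₀: √(0.044×0.956/3684) = 0.003379.
z = (0.037188 − 0.044)/0.003379 = -0.006812/0.003379 = -2.016.
Two-sided p-value ≈ 2·Φ(−2.016) = 0.0438; since p > α = 0.01, fail to reject H₀.

z = -2.016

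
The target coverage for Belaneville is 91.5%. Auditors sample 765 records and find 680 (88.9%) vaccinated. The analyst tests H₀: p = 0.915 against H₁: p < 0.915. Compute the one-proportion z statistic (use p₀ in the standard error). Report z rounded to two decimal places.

z = -2.59

p̂ = 680/765 ≈ 0.88889.
Under H₀, SE = √(0.915·0.085/765) = √(0.000101667) = 0.01008.
z = (0.88889 − 0.915)/0.01008 = -0.02611/0.01008 = -2.59.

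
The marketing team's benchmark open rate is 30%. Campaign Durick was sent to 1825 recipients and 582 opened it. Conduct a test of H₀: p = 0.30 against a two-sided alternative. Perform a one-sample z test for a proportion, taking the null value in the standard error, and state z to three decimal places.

z = 1.762

p̂ = 582/1825 = 0.318904.
Standard error under H₀: √(0.3×0.7/1825) = 0.010727.
z = (0.318904 − 0.3)/0.010727 = 0.018904/0.010727 = 1.762.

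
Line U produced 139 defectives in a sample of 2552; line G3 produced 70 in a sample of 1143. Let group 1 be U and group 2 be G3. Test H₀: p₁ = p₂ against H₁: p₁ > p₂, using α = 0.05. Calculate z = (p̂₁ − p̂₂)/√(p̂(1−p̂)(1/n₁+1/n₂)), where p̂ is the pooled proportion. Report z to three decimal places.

z = -0.824

p̂₁ = 139/2552 ≈ 0.05447, p̂₂ = 70/1143 ≈ 0.06124.
Pooled p̂ = (139+70)/(2552+1143) = 209/3695 = 0.05656.
SE = √(0.0533636 × 0.00126674) = 0.00822.
z = (0.05447 − 0.06124)/0.00822 = -0.00677/0.00822 = -0.824.
p-value = P(Z > -0.824) ≈ 0.7950, so at α = 0.05 we fail to reject H₀.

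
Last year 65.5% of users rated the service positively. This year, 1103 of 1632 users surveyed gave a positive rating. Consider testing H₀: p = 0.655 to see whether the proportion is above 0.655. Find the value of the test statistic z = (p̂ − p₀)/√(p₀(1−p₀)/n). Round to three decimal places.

z = 1.773

p̂ = 1103/1632 = 0.675858.
Under H₀, SE = √(0.655·0.345/1632) = √(0.000138465) = 0.011767.
z = (0.675858 − 0.655)/0.011767 = 0.020858/0.011767 = 1.773.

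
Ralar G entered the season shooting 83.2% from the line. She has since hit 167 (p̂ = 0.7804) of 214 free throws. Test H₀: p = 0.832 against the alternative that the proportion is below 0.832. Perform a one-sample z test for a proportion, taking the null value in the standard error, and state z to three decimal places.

z = -2.020

p̂ = 167/214 = 0.78037.
Standard error under H₀: √(0.832×0.168/214) = 0.02556.
z = (0.78037 − 0.832)/0.02556 = -0.05163/0.02556 = -2.020.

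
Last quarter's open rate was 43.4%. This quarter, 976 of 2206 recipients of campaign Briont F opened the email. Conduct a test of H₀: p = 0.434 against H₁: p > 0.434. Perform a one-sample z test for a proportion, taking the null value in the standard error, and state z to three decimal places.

z = 0.799

p̂ = 976/2206 = 0.44243.
Under H₀, SE = √(0.434·0.566/2206) = √(0.000111353) = 0.01055.
z = (0.44243 − 0.434)/0.01055 = 0.00843/0.01055 = 0.799.
p-value = P(Z > 0.799) ≈ 0.2122.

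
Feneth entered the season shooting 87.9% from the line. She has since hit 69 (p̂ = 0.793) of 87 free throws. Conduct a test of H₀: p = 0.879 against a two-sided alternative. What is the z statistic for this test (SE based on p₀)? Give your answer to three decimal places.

z = -2.457

p̂ = 69/87 = 0.79310.
Standard error under H₀: √(0.879×0.121/87) = 0.03496.
z = (0.79310 − 0.879)/0.03496 = -0.08590/0.03496 = -2.457.
Two-sided p-value ≈ 2·Φ(−2.457) = 0.0140.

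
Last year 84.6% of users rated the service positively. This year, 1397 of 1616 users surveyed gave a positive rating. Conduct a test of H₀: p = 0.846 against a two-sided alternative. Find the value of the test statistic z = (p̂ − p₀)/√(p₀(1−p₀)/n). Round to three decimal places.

p̂ = 1397/1616 ≈ 0.86448.
SE = √(p₀(1−p₀)/n) = √(0.13028/1616) = 0.00898.
z = (0.86448 − 0.846)/0.00898 = 0.01848/0.00898 = 2.058.
Two-sided p-value ≈ 2·Φ(−2.058) = 0.0396.

z = 2.058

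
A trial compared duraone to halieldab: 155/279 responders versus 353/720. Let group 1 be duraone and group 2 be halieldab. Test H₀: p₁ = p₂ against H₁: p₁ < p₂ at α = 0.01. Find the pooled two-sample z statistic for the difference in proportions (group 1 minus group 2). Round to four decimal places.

z = 1.8516

p̂₁ = 155/279 = 0.555556, p̂₂ = 353/720 = 0.490278.
Pooled p̂ = (155+353)/(279+720) = 508/999 = 0.508509.
SE = √(p̂(1−p̂)(1/n₁+1/n₂)) = √(0.508509·0.491491·0.00497312) = √(0.00124292) = 0.035255.
z = (0.555556 − 0.490278)/0.035255 = 0.065278/0.035255 = 1.8516.
p-value = P(Z < 1.852) ≈ 0.9680; since p > α = 0.01, fail to reject H₀.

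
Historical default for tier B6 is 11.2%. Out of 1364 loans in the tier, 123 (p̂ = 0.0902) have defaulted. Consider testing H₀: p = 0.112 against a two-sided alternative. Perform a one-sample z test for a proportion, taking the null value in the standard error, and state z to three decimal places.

p̂ = 123/1364 ≈ 0.090176.
SE = √(p₀(1−p₀)/n) = √(0.099456/1364) = 0.008539.
z = (0.090176 − 0.112)/0.008539 = -0.021824/0.008539 = -2.556.
p-value = 2·P(Z > 2.556) ≈ 0.0106.

z = -2.556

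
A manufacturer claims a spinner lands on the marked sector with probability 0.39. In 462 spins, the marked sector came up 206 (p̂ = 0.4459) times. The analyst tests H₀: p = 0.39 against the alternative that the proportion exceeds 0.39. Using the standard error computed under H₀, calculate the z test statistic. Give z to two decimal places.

z = 2.46

p̂ = 206/462 = 0.4459.
Standard error under H₀: √(0.39×0.61/462) = 0.0227.
z = (0.4459 − 0.39)/0.0227 = 0.0559/0.0227 = 2.46.
p-value = P(Z > 2.463) ≈ 0.0069.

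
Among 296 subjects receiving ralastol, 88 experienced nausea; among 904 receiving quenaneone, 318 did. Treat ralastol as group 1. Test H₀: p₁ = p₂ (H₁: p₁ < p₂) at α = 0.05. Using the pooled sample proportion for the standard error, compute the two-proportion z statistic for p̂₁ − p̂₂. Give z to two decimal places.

p̂₁ = 88/296 ≈ 0.2973, p̂₂ = 318/904 ≈ 0.3518.
Pooled p̂ = (88+318)/(296+904) = 406/1200 = 0.3383.
SE = √(p̂(1−p̂)(1/n₁+1/n₂)) = √(0.3383·0.6617·0.00448457) = √(0.00100393) = 0.0317.
z = (0.2973 − 0.3518)/0.0317 = -0.0545/0.0317 = -1.72.
p-value = P(Z < -1.719) ≈ 0.0428, so at α = 0.05 we reject H₀.

z = -1.72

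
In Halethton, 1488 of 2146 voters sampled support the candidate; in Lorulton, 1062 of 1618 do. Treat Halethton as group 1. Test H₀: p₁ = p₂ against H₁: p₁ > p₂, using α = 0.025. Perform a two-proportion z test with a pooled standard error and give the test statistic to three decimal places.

p̂₁ = 1488/2146 = 0.69338, p̂₂ = 1062/1618 = 0.65637.
Pooled p̂ = (1488+1062)/(2146+1618) = 2550/3764 = 0.67747.
SE = √(p̂(1−p̂)(1/n₁+1/n₂)) = √(0.67747·0.32253·0.00108403) = √(0.000236865) = 0.01539.
z = (0.69338 − 0.65637)/0.01539 = 0.03701/0.01539 = 2.405.
p-value = P(Z > 2.405) ≈ 0.0081; since p < α = 0.025, reject H₀.

z = 2.405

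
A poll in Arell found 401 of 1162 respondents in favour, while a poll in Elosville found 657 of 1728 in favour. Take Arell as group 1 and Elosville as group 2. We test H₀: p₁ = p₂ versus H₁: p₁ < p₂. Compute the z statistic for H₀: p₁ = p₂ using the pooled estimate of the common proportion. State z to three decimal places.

p̂₁ = 401/1162 ≈ 0.34509, p̂₂ = 657/1728 ≈ 0.38021.
Pooled p̂ = (401+657)/(1162+1728) = 1058/2890 = 0.36609.
SE = √(0.232068 × 0.00143929) = 0.01828.
z = (0.34509 − 0.38021)/0.01828 = -0.03512/0.01828 = -1.921.
p-value = P(Z < -1.921) ≈ 0.0273.

z = -1.921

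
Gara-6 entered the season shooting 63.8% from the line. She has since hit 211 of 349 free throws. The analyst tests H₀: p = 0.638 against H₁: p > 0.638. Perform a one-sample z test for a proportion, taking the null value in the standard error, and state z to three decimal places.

z = -1.299

p̂ = 211/349 = 0.60458.
Standard error under H₀: √(0.638×0.362/349) = 0.02572.
z = (0.60458 − 0.638)/0.02572 = -0.03342/0.02572 = -1.299.
p-value = P(Z > -1.299) ≈ 0.9030.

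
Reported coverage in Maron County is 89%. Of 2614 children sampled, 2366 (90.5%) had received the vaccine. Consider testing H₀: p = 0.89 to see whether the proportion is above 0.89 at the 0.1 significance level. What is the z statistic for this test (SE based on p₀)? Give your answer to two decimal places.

z = 2.47

p̂ = 2366/2614 = 0.90513.
Standard error under H₀: √(0.89×0.11/2614) = 0.00612.
z = (0.90513 − 0.89)/0.00612 = 0.01513/0.00612 = 2.47.
p-value = P(Z > 2.472) ≈ 0.0067; since p < α = 0.1, reject H₀.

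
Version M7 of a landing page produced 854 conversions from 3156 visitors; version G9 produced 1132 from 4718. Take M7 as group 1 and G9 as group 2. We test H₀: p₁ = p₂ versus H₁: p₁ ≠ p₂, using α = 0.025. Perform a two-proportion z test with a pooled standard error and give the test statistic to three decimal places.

p̂₁ = 854/3156 ≈ 0.27060, p̂₂ = 1132/4718 ≈ 0.23993.
Pooled p̂ = (854+1132)/(3156+4718) = 1986/7874 = 0.25222.
SE = √(p̂(1−p̂)(1/n₁+1/n₂)) = √(0.25222·0.74778·0.000528811) = √(9.97371e-05) = 0.00999.
z = (0.27060 − 0.23993)/0.00999 = 0.03067/0.00999 = 3.070.
Two-sided p-value ≈ 2·Φ(−3.070) = 0.0021, so at α = 0.025 we reject H₀.

z = 3.070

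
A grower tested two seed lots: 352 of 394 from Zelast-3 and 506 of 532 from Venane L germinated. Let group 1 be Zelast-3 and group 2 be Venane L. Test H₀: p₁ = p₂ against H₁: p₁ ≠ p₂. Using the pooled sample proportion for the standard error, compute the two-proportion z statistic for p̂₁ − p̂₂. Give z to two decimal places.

p̂₁ = 352/394 ≈ 0.89340, p̂₂ = 506/532 ≈ 0.95113.
Pooled p̂ = (352+506)/(394+532) = 858/926 = 0.92657.
SE = √(0.0680416 × 0.00441777) = 0.01734.
z = (0.89340 − 0.95113)/0.01734 = -0.05773/0.01734 = -3.33.
Two-sided p-value ≈ 2·Φ(−3.330) = 0.0009.

z = -3.33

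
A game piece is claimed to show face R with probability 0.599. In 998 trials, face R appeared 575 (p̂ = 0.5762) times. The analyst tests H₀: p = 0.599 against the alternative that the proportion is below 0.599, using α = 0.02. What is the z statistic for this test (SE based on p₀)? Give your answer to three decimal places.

z = -1.473

p̂ = 575/998 = 0.57615.
SE = √(p₀(1−p₀)/n) = √(0.2402/998) = 0.01551.
z = (0.57615 − 0.599)/0.01551 = -0.02285/0.01551 = -1.473.
p-value = P(Z < -1.473) ≈ 0.0704, so at α = 0.02 we fail to reject H₀.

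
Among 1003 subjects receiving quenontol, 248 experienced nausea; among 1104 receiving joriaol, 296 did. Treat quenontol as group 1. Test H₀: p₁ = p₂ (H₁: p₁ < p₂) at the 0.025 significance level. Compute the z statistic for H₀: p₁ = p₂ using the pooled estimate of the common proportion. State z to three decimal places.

p̂₁ = 248/1003 = 0.24726, p̂₂ = 296/1104 = 0.26812.
Pooled p̂ = (248+296)/(1003+1104) = 544/2107 = 0.25819.
SE = √(0.191526 × 0.00190281) = 0.01909.
z = (0.24726 − 0.26812)/0.01909 = -0.02086/0.01909 = -1.093.
p-value = P(Z < -1.093) ≈ 0.1373; since p > α = 0.025, fail to reject H₀.

z = -1.093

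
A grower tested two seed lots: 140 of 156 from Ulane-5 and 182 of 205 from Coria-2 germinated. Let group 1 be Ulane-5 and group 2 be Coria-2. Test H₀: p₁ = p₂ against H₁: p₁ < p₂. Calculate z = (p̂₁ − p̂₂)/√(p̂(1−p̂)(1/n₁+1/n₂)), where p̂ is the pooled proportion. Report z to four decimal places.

z = 0.2920

p̂₁ = 140/156 ≈ 0.897436, p̂₂ = 182/205 ≈ 0.887805.
Pooled p̂ = (140+182)/(156+205) = 322/361 = 0.891967.
SE = √(0.0963621 × 0.0112883) = 0.032981.
z = (0.897436 − 0.887805)/0.032981 = 0.009631/0.032981 = 0.2920.
p-value = P(Z < 0.292) ≈ 0.6149.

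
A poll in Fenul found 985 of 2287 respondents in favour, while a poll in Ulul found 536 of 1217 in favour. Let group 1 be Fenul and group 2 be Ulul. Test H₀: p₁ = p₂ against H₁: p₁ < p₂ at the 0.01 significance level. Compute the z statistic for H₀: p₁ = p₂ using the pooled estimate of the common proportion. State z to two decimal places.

p̂₁ = 985/2287 ≈ 0.4307, p̂₂ = 536/1217 ≈ 0.4404.
Pooled p̂ = (985+536)/(2287+1217) = 1521/3504 = 0.4341.
SE = √(p̂(1−p̂)(1/n₁+1/n₂)) = √(0.4341·0.5659·0.00125895) = √(0.000309265) = 0.0176.
z = (0.4307 − 0.4404)/0.0176 = -0.0097/0.0176 = -0.55.
p-value = P(Z < -0.553) ≈ 0.2900, so at α = 0.01 we fail to reject H₀.

z = -0.55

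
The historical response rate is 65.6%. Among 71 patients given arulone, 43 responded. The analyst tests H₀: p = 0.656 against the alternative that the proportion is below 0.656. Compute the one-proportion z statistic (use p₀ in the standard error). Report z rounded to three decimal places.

p̂ = 43/71 = 0.60563.
Standard error under H₀: √(0.656×0.344/71) = 0.05638.
z = (0.60563 − 0.656)/0.05638 = -0.05037/0.05638 = -0.893.

z = -0.893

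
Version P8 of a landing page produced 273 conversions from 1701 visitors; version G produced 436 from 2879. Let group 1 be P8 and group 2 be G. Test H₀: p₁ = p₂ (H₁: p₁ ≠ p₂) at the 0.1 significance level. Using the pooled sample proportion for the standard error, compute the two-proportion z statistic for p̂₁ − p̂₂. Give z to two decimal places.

p̂₁ = 273/1701 = 0.1605, p̂₂ = 436/2879 = 0.1514.
Pooled p̂ = (273+436)/(1701+2879) = 709/4580 = 0.1548.
SE = √(0.130839 × 0.000935232) = 0.0111.
z = (0.1605 − 0.1514)/0.0111 = 0.0091/0.0111 = 0.82.
Two-sided p-value ≈ 2·Φ(−0.818) = 0.4132; since p > α = 0.1, fail to reject H₀.

z = 0.82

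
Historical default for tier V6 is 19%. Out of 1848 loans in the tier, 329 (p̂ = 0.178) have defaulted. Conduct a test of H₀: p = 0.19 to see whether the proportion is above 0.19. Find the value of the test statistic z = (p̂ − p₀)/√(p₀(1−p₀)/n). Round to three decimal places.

z = -1.312

p̂ = 329/1848 = 0.178030.
Under H₀, SE = √(0.19·0.81/1848) = √(8.32792e-05) = 0.009126.
z = (0.178030 − 0.19)/0.009126 = -0.011970/0.009126 = -1.312.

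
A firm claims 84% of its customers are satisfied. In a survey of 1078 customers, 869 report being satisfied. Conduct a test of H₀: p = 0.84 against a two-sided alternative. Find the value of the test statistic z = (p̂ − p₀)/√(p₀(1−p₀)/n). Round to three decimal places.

z = -3.034

p̂ = 869/1078 = 0.806122.
SE = √(p₀(1−p₀)/n) = √(0.1344/1078) = 0.011166.
z = (0.806122 − 0.84)/0.011166 = -0.033878/0.011166 = -3.034.
p-value = 2·P(Z > 3.034) ≈ 0.0024.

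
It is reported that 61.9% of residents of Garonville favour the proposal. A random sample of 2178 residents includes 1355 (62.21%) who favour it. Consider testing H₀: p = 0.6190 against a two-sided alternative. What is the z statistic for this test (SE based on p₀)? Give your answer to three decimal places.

p̂ = 1355/2178 ≈ 0.62213.
SE = √(p₀(1−p₀)/n) = √(0.23584/2178) = 0.01041.
z = (0.62213 − 0.619)/0.01041 = 0.00313/0.01041 = 0.301.
Two-sided p-value ≈ 2·Φ(−0.301) = 0.7635.

z = 0.301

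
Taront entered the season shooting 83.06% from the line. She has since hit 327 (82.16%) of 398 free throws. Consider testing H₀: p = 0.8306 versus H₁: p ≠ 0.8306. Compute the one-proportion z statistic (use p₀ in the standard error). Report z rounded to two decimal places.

p̂ = 327/398 ≈ 0.8216.
Standard error under H₀: √(0.8306×0.1694/398) = 0.0188.
z = (0.8216 − 0.8306)/0.0188 = -0.0090/0.0188 = -0.48.
p-value = 2·P(Z > 0.478) ≈ 0.6325.

z = -0.48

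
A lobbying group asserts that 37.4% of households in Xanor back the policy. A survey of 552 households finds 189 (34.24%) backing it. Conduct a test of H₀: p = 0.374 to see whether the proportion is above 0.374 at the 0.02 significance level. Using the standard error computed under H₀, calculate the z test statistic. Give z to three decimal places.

z = -1.535

p̂ = 189/552 = 0.34239.
Under H₀, SE = √(0.374·0.626/552) = √(0.000424138) = 0.02059.
z = (0.34239 − 0.374)/0.02059 = -0.03161/0.02059 = -1.535.
p-value = P(Z > -1.535) ≈ 0.9376, so at α = 0.02 we fail to reject H₀.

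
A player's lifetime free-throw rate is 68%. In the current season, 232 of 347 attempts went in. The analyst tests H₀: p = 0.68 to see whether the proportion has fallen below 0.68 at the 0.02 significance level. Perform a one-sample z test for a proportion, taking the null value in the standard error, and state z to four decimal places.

z = -0.4557

p̂ = 232/347 = 0.668588.
Standard error under H₀: √(0.68×0.32/347) = 0.025042.
z = (0.668588 − 0.68)/0.025042 = -0.011412/0.025042 = -0.4557.
p-value = P(Z < -0.456) ≈ 0.3243; since p > α = 0.02, fail to reject H₀.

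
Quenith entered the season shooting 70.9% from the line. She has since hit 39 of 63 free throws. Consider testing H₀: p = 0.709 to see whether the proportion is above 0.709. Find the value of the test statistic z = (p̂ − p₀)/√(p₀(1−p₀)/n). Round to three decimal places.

z = -1.572

p̂ = 39/63 = 0.61905.
Under H₀, SE = √(0.709·0.291/63) = √(0.0032749) = 0.05723.
z = (0.61905 − 0.709)/0.05723 = -0.08995/0.05723 = -1.572.
p-value = P(Z > -1.572) ≈ 0.9420.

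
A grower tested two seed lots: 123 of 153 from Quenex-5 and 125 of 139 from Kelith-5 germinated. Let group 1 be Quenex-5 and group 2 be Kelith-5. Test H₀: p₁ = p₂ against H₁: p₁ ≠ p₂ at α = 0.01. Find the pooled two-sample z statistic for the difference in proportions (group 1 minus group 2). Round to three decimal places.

z = -2.275

p̂₁ = 123/153 ≈ 0.80392, p̂₂ = 125/139 ≈ 0.89928.
Pooled p̂ = (123+125)/(153+139) = 248/292 = 0.84932.
SE = √(0.127979 × 0.0137302) = 0.04192.
z = (0.80392 − 0.89928)/0.04192 = -0.09536/0.04192 = -2.275.
p-value = 2·P(Z > 2.275) ≈ 0.0229. With α = 0.01, fail to reject H₀.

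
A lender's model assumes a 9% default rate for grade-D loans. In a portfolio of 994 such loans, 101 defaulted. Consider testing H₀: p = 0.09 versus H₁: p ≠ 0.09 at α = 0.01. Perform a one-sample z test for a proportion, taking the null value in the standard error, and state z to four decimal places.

z = 1.2790

p̂ = 101/994 = 0.1016097.
Under H₀, SE = √(0.09·0.91/994) = √(8.23944e-05) = 0.0090771.
z = (0.1016097 − 0.09)/0.0090771 = 0.0116097/0.0090771 = 1.2790.
Two-sided p-value ≈ 2·Φ(−1.279) = 0.2009; since p > α = 0.01, fail to reject H₀.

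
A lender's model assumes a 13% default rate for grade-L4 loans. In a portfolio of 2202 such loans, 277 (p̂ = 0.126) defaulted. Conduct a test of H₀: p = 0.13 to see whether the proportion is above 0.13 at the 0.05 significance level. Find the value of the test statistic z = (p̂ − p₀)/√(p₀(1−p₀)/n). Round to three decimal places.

z = -0.587

p̂ = 277/2202 = 0.12579.
SE = √(p₀(1−p₀)/n) = √(0.1131/2202) = 0.00717.
z = (0.12579 − 0.13)/0.00717 = -0.00421/0.00717 = -0.587.
p-value = P(Z > -0.587) ≈ 0.7213; since p > α = 0.05, fail to reject H₀.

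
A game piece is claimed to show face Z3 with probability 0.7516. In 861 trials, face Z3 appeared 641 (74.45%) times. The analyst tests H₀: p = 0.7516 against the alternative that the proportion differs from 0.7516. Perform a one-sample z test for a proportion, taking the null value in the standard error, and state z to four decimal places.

p̂ = 641/861 = 0.744483.
SE = √(p₀(1−p₀)/n) = √(0.1867/861) = 0.014725.
z = (0.744483 − 0.7516)/0.014725 = -0.007117/0.014725 = -0.4833.

z = -0.4833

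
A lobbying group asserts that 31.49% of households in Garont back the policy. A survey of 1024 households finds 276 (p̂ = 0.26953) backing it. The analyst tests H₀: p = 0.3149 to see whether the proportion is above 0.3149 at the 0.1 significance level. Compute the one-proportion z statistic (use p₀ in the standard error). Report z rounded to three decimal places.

p̂ = 276/1024 = 0.269531.
Under H₀, SE = √(0.3149·0.6851/1024) = √(0.000210682) = 0.014515.
z = (0.269531 − 0.3149)/0.014515 = -0.045369/0.014515 = -3.126.
p-value = P(Z > -3.126) ≈ 0.9991. With α = 0.1, fail to reject H₀.

z = -3.126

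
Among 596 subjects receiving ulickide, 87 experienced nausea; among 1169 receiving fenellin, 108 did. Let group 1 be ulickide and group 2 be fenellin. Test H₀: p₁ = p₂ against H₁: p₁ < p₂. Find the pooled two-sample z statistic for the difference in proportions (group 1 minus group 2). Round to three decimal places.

z = 3.396

p̂₁ = 87/596 = 0.145973, p̂₂ = 108/1169 = 0.092387.
Pooled p̂ = (87+108)/(596+1169) = 195/1765 = 0.110482.
SE = √(p̂(1−p̂)(1/n₁+1/n₂)) = √(0.110482·0.889518·0.00253328) = √(0.00024896) = 0.015778.
z = (0.145973 − 0.092387)/0.015778 = 0.053586/0.015778 = 3.396.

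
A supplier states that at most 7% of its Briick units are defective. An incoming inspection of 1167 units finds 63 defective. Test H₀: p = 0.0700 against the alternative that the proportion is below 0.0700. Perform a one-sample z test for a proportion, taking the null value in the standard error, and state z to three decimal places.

p̂ = 63/1167 ≈ 0.053985.
Standard error under H₀: √(0.07×0.93/1167) = 0.007469.
z = (0.053985 − 0.07)/0.007469 = -0.016015/0.007469 = -2.144.
p-value = P(Z < -2.144) ≈ 0.0160.

z = -2.144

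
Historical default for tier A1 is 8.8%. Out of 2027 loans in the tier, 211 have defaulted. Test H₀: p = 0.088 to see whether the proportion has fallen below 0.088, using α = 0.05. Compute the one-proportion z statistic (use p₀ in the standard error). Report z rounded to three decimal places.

z = 2.558

p̂ = 211/2027 = 0.10409.
Standard error under H₀: √(0.088×0.912/2027) = 0.00629.
z = (0.10409 − 0.088)/0.00629 = 0.01609/0.00629 = 2.558.
p-value = P(Z < 2.558) ≈ 0.9947. With α = 0.05, fail to reject H₀.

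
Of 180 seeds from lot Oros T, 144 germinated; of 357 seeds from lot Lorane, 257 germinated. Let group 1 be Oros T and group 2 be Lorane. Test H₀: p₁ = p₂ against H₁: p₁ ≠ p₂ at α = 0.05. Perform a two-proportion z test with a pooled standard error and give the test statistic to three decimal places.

p̂₁ = 144/180 = 0.80000, p̂₂ = 257/357 = 0.71989.
Pooled p̂ = (144+257)/(180+357) = 401/537 = 0.74674.
SE = √(0.189119 × 0.00835668) = 0.03975.
z = (0.80000 − 0.71989)/0.03975 = 0.08011/0.03975 = 2.015.
Two-sided p-value ≈ 2·Φ(−2.015) = 0.0439; since p < α = 0.05, reject H₀.

z = 2.015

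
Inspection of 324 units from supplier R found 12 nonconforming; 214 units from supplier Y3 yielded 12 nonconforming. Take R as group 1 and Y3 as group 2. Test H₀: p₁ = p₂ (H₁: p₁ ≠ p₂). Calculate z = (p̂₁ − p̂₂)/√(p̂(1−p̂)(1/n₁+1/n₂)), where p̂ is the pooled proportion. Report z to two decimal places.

z = -1.05

p̂₁ = 12/324 = 0.0370, p̂₂ = 12/214 = 0.0561.
Pooled p̂ = (12+12)/(324+214) = 24/538 = 0.0446.
SE = √(p̂(1−p̂)(1/n₁+1/n₂)) = √(0.0446·0.9554·0.00775932) = √(0.000330699) = 0.0182.
z = (0.0370 − 0.0561)/0.0182 = -0.0191/0.0182 = -1.05.
p-value = 2·P(Z > 1.047) ≈ 0.2952.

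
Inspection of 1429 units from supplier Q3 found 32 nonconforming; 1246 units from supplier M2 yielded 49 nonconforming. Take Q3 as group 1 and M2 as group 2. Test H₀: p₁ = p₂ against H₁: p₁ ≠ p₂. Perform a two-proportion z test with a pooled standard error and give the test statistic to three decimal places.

p̂₁ = 32/1429 ≈ 0.022393, p̂₂ = 49/1246 ≈ 0.039326.
Pooled p̂ = (32+49)/(1429+1246) = 81/2675 = 0.030280.
SE = √(0.0293635 × 0.00150236) = 0.006642.
z = (0.022393 − 0.039326)/0.006642 = -0.016933/0.006642 = -2.549.

z = -2.549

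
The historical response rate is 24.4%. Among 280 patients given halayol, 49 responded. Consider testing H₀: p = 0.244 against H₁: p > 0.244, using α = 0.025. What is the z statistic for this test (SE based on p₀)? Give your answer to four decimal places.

p̂ = 49/280 = 0.175000.
Standard error under H₀: √(0.244×0.756/280) = 0.025667.
z = (0.175000 − 0.244)/0.025667 = -0.069000/0.025667 = -2.6883.
p-value = P(Z > -2.688) ≈ 0.9964; since p > α = 0.025, fail to reject H₀.

z = -2.6883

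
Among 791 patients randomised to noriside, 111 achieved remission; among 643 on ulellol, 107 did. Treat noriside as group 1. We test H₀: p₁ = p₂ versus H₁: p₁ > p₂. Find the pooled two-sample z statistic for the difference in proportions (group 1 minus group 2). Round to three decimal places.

z = -1.368

p̂₁ = 111/791 ≈ 0.14033, p̂₂ = 107/643 ≈ 0.16641.
Pooled p̂ = (111+107)/(791+643) = 218/1434 = 0.15202.
SE = √(p̂(1−p̂)(1/n₁+1/n₂)) = √(0.15202·0.84798·0.00281943) = √(0.000363457) = 0.01906.
z = (0.14033 − 0.16641)/0.01906 = -0.02608/0.01906 = -1.368.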